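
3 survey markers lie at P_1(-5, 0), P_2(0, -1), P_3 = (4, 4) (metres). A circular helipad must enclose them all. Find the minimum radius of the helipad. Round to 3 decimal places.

Side lengths²: P_1P_2² = 26, P_1P_3² = 97, P_2P_3² = 41.
Since P_1P_3² = 97 ≥ 41 + 26 = 67, the angle opposite P_1P_3 is not acute, so the smallest enclosing circle has P_1P_3 as diameter.
Centre = midpoint of P_1P_3 = (-0.5, 2), r² = 97/4 = 24.25.
r = √(24.25) ≈ 4.924.

4.924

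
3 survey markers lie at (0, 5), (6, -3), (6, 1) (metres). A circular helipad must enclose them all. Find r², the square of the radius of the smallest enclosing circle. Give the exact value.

Call the three points A, B, C in the order given.
Side lengths²: AB² = 100, AC² = 52, BC² = 16.
Since AB² = 100 ≥ 52 + 16 = 68, the angle opposite AB is not acute, so the smallest enclosing circle has AB as diameter.
Centre = midpoint of AB = (3, 1), r² = 100/4 = 25.

25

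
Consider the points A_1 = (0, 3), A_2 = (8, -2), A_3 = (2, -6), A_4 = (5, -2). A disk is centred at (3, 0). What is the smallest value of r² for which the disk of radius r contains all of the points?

37

The required radius is the distance from (3, 0) to the farthest point.
Squared distances: 18, 29, 37, 8.
Maximum is 37, attained at A_3.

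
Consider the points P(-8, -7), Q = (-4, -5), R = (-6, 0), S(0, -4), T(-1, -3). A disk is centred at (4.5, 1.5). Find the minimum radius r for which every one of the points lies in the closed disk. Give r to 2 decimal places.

The required radius is the distance from (4.5, 1.5) to the farthest point.
Squared distances: 228.5, 114.5, 112.5, 50.5, 50.5.
Maximum is 228.5, attained at P.
r = √(228.5) ≈ 15.12.

15.12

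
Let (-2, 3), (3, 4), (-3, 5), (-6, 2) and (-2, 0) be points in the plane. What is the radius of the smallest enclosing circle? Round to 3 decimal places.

A smallest enclosing disk is always determined by at most three of the input points on its boundary.
The farthest pair is (3, 4)–(-6, 2) with squared distance 85. The circle on this segment as diameter has centre (-1.5, 3) and r² = 85/4 = 21.25.
Check (-2, 3): distance² to centre = 0.25 ≤ 21.25, so it lies inside.
All remaining points lie in this disk, and no smaller disk contains both endpoints, so this is the minimum enclosing circle.
r = √(21.25) ≈ 4.610.

4.610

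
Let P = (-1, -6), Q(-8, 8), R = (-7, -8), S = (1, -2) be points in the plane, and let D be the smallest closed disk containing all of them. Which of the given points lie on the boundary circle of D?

The minimum enclosing circle of a finite set is fixed by two of the points (as a diameter) or three (as a circumcircle).
The minimum enclosing circle is determined by three boundary points: P, Q, R.
Their circumcentre is (-89/14, 1/14) with r² = 6425/98.
The farthest remaining point S is at distance² 5725/98 ≤ 6425/98.
The points at distance exactly r from the centre are P, Q, R — 3 points.

P, Q, R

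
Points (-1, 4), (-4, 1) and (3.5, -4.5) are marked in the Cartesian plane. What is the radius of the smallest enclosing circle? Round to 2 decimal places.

4.87

Call the three points A, B, C in the order given.
Side lengths²: AB² = 18, AC² = 92.5, BC² = 86.5.
Since AC² = 92.5 < 86.5 + 18 = 104.5, the triangle is acute, so the smallest enclosing circle is the circumcircle.
Circumcentre = (31/52, -31/52), r² = 32005/1352.
r = √(32005/1352) ≈ 4.87.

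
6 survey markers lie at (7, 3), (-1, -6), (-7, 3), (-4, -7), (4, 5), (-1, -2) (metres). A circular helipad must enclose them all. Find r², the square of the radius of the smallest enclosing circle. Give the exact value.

60.2225

By Welzl's lemma the MEC is supported by two points (diametrically opposite) or three points (on a circumcircle).
The minimum enclosing circle is determined by three boundary points: (7, 3), (-7, 3), (-4, -7).
Their circumcentre is (0, -0.35) with r² = 60.2225.
The farthest remaining point (4, 5) is at distance² 44.6225 ≤ 60.2225.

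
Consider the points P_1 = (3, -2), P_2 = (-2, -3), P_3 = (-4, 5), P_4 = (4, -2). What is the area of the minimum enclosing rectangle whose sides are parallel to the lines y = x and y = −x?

52.5

In coordinates u = x + y, v = x − y the rectangle is axis-aligned; the map (x,y)→(u,v) scales areas by 2.
u-values: 1, -5, 1, 2; range = 2 − (-5) = 7.
v-values: 5, 1, -9, 6; range = 6 − (-9) = 15.
Area = (7 × 15) / 2 = 52.5.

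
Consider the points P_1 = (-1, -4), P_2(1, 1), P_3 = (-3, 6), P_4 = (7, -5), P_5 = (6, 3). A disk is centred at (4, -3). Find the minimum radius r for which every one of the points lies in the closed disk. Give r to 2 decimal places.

The required radius is the distance from (4, -3) to the farthest point.
Squared distances: 26, 25, 130, 13, 40.
Maximum is 130, attained at P_3.
r = √130 ≈ 11.40.

11.40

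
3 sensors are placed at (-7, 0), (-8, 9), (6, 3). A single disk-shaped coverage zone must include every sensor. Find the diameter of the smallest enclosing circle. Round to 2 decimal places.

Call the three points A, B, C in the order given.
Side lengths²: AB² = 82, AC² = 178, BC² = 232.
Since BC² = 232 < 178 + 82 = 260, the triangle is acute, so the smallest enclosing circle is the circumcircle.
Circumcentre = (-1.35, 311/60), r² = 105821/1800.
Diameter = 2r = 2√(105821/1800) ≈ 15.33.

15.33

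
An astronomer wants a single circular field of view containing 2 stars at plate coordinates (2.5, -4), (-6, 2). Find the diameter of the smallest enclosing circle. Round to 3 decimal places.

10.404

The smallest circle enclosing two points has them as diameter endpoints.
Centre = midpoint = (-1.75, -1); r² = |(2.5, -4)−(-6, 2)|²/4 = 108.25/4 = 27.0625.
Diameter = 2r = 2√(27.0625) ≈ 10.404.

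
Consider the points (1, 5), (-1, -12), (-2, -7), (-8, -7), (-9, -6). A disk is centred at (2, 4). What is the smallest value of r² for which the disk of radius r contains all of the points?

The required radius is the distance from (2, 4) to the farthest point.
Squared distances: 2, 265, 137, 221, 221.
Maximum is 265, attained at (-1, -12).

265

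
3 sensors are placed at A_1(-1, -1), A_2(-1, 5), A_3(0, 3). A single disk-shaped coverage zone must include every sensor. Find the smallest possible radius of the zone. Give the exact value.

3

Side lengths²: A_1A_2² = 36, A_1A_3² = 17, A_2A_3² = 5.
Since A_1A_2² = 36 ≥ 17 + 5 = 22, the angle opposite A_1A_2 is not acute, so the smallest enclosing circle has A_1A_2 as diameter.
Centre = midpoint of A_1A_2 = (-1, 2), r² = 36/4 = 9.
r = √9 = 3.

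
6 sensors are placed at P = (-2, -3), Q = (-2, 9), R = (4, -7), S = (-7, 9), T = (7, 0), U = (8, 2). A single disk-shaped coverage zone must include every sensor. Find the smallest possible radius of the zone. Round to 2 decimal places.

By Welzl's lemma the MEC is supported by two points (diametrically opposite) or three points (on a circumcircle).
The farthest pair is R–S with squared distance 377. The circle on this segment as diameter has centre (-1.5, 1) and r² = 377/4 = 94.25.
Check P: distance² to centre = 16.25 ≤ 94.25, so it lies inside.
All remaining points lie in this disk, and no smaller disk contains both endpoints, so this is the minimum enclosing circle.
r = √(94.25) ≈ 9.71.

9.71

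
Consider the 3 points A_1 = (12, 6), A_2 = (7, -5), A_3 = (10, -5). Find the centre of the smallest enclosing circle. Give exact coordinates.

Side lengths²: A_1A_2² = 146, A_1A_3² = 125, A_2A_3² = 9.
Since A_1A_2² = 146 ≥ 125 + 9 = 134, the angle opposite A_1A_2 is not acute, so the smallest enclosing circle has A_1A_2 as diameter.
Centre = midpoint of A_1A_2 = (9.5, 0.5), r² = 146/4 = 36.5.
Centre = (9.5, 0.5).

(9.5, 0.5)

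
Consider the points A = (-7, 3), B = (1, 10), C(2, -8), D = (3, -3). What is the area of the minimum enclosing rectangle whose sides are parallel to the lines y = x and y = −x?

In coordinates u = x + y, v = x − y the rectangle is axis-aligned; the map (x,y)→(u,v) scales areas by 2.
u-values: -4, 11, -6, 0; range = 11 − (-6) = 17.
v-values: -10, -9, 10, 6; range = 10 − (-10) = 20.
Area = (17 × 20) / 2 = 170.

170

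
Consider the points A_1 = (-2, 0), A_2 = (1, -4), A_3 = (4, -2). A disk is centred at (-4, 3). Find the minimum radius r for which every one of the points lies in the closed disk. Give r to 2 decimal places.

The required radius is the distance from (-4, 3) to the farthest point.
Squared distances: 13, 74, 89.
Maximum is 89, attained at A_3.
r = √89 ≈ 9.43.

9.43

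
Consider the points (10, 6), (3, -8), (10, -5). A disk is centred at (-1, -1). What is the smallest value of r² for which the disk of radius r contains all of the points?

The required radius is the distance from (-1, -1) to the farthest point.
Squared distances: 170, 65, 137.
Maximum is 170, attained at (10, 6).

170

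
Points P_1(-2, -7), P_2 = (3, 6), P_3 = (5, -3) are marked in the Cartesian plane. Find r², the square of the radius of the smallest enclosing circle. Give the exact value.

48.5

Side lengths²: P_1P_2² = 194, P_1P_3² = 65, P_2P_3² = 85.
Since P_1P_2² = 194 ≥ 85 + 65 = 150, the angle opposite P_1P_2 is not acute, so the smallest enclosing circle has P_1P_2 as diameter.
Centre = midpoint of P_1P_2 = (0.5, -0.5), r² = 194/4 = 48.5.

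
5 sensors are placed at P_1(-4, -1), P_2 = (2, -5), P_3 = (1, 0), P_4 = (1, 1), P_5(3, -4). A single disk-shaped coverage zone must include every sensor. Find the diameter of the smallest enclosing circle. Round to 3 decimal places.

By Welzl's lemma the MEC is supported by two points (diametrically opposite) or three points (on a circumcircle).
The farthest pair is P_1–P_5 with squared distance 58. The circle on this segment as diameter has centre (-0.5, -2.5) and r² = 58/4 = 14.5.
Check P_2: distance² to centre = 12.5 ≤ 14.5, so it lies inside.
All remaining points lie in this disk, and no smaller disk contains both endpoints, so this is the minimum enclosing circle.
Diameter = 2r = 2√(14.5) ≈ 7.616.

7.616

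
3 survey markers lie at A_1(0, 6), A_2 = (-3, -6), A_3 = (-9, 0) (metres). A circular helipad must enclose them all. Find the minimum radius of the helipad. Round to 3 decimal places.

6.307

Side lengths²: A_1A_2² = 153, A_1A_3² = 117, A_2A_3² = 72.
Since A_1A_2² = 153 < 117 + 72 = 189, the triangle is acute, so the smallest enclosing circle is the circumcircle.
Circumcentre = (-2.7, 0.3), r² = 39.78.
r = √(39.78) ≈ 6.307.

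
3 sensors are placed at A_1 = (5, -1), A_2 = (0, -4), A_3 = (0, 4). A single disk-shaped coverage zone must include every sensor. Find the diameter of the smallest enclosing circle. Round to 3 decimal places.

Side lengths²: A_1A_2² = 34, A_1A_3² = 50, A_2A_3² = 64.
Since A_2A_3² = 64 < 50 + 34 = 84, the triangle is acute, so the smallest enclosing circle is the circumcircle.
Circumcentre = (1, 0), r² = 17.
Diameter = 2r = 2√17 ≈ 8.246.

8.246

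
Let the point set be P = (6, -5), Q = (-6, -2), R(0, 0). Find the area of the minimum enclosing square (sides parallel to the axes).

144

The bounding box has width 12 and height 5.
An axis-aligned square enclosing the set must have side ≥ max(width, height).
So the minimum side is max(12, 5) = 12.
Area = 12² = 144.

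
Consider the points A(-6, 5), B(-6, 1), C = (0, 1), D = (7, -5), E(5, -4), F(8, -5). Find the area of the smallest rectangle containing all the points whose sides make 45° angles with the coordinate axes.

96

In coordinates u = x + y, v = x − y the rectangle is axis-aligned; the map (x,y)→(u,v) scales areas by 2.
u-values: -1, -5, 1, 2, 1, 3; range = 3 − (-5) = 8.
v-values: -11, -7, -1, 12, 9, 13; range = 13 − (-11) = 24.
Area = (8 × 24) / 2 = 96.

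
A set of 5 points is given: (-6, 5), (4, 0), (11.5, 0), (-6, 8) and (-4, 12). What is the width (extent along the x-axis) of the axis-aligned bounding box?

max x = 11.5, min x = -6, so width = 17.5.

17.5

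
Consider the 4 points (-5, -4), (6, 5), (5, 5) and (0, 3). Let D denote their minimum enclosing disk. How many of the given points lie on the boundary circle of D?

The farthest pair is (-5, -4)–(6, 5) with squared distance 202. The circle on this segment as diameter has centre (0.5, 0.5) and r² = 202/4 = 50.5.
Check (5, 5): distance² to centre = 40.5 ≤ 50.5, so it lies inside.
All remaining points lie in this disk, and no smaller disk contains both endpoints, so this is the minimum enclosing circle.
The points at distance exactly r from the centre are (-5, -4), (6, 5) — 2 points.

2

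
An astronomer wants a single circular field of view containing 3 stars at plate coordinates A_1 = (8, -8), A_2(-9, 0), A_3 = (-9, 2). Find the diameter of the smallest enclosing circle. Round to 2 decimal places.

19.72

Side lengths²: A_1A_2² = 353, A_1A_3² = 389, A_2A_3² = 4.
Since A_1A_3² = 389 ≥ 353 + 4 = 357, the angle opposite A_1A_3 is not acute, so the smallest enclosing circle has A_1A_3 as diameter.
Centre = midpoint of A_1A_3 = (-0.5, -3), r² = 389/4 = 97.25.
Diameter = 2r = 2√(97.25) ≈ 19.72.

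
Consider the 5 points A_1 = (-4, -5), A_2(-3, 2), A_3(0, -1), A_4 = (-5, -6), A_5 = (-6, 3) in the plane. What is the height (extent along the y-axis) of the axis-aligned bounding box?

9

max y = 3, min y = -6, so height = 9.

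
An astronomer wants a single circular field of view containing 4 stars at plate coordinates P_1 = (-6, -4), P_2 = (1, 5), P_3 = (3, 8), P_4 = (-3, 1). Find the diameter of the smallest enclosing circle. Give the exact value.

15

A smallest enclosing disk is always determined by at most three of the input points on its boundary.
The farthest pair is P_1–P_3 with squared distance 225. The circle on this segment as diameter has centre (-1.5, 2) and r² = 225/4 = 56.25.
Check P_2: distance² to centre = 15.25 ≤ 56.25, so it lies inside.
All remaining points lie in this disk, and no smaller disk contains both endpoints, so this is the minimum enclosing circle.
Diameter = 2r = 2√(56.25) = 15.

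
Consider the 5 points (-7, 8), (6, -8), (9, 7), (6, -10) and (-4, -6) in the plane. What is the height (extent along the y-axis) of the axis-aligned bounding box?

18

max y = 8, min y = -10, so height = 18.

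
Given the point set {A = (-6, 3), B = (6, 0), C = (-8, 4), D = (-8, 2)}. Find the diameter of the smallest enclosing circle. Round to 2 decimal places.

14.56

The minimum enclosing circle of a finite set is fixed by two of the points (as a diameter) or three (as a circumcircle).
The farthest pair is B–C with squared distance 212. The circle on this segment as diameter has centre (-1, 2) and r² = 212/4 = 53.
Check A: distance² to centre = 26 ≤ 53, so it lies inside.
All remaining points lie in this disk, and no smaller disk contains both endpoints, so this is the minimum enclosing circle.
Diameter = 2r = 2√53 ≈ 14.56.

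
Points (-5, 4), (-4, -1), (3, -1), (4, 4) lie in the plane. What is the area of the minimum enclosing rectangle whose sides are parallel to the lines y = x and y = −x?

In coordinates u = x + y, v = x − y the rectangle is axis-aligned; the map (x,y)→(u,v) scales areas by 2.
u-values: -1, -5, 2, 8; range = 8 − (-5) = 13.
v-values: -9, -3, 4, 0; range = 4 − (-9) = 13.
Area = (13 × 13) / 2 = 84.5.

84.5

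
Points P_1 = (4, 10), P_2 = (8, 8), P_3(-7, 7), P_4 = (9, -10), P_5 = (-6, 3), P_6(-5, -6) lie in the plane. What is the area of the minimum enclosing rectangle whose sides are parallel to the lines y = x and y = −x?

In coordinates u = x + y, v = x − y the rectangle is axis-aligned; the map (x,y)→(u,v) scales areas by 2.
u-values: 14, 16, 0, -1, -3, -11; range = 16 − (-11) = 27.
v-values: -6, 0, -14, 19, -9, 1; range = 19 − (-14) = 33.
Area = (27 × 33) / 2 = 445.5.

445.5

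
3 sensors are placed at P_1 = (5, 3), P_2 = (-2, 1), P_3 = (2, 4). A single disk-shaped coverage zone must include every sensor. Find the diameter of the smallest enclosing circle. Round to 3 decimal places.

7.280

Side lengths²: P_1P_2² = 53, P_1P_3² = 10, P_2P_3² = 25.
Since P_1P_2² = 53 ≥ 25 + 10 = 35, the angle opposite P_1P_2 is not acute, so the smallest enclosing circle has P_1P_2 as diameter.
Centre = midpoint of P_1P_2 = (1.5, 2), r² = 53/4 = 13.25.
Diameter = 2r = 2√(13.25) ≈ 7.280.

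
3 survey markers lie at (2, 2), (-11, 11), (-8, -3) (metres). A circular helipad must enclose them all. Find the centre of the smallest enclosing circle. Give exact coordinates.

Call the three points A, B, C in the order given.
Side lengths²: AB² = 250, AC² = 125, BC² = 205.
Since AB² = 250 < 205 + 125 = 330, the triangle is acute, so the smallest enclosing circle is the circumcircle.
Circumcentre = (-351/62, 299/62), r² = 128125/1922.
Centre = (-351/62, 299/62).

(-351/62, 299/62)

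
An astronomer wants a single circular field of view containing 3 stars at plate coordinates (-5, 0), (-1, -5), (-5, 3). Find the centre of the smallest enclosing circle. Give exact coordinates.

(-3, -1)

Call the three points A, B, C in the order given.
Side lengths²: AB² = 41, AC² = 9, BC² = 80.
Since BC² = 80 ≥ 41 + 9 = 50, the angle opposite BC is not acute, so the smallest enclosing circle has BC as diameter.
Centre = midpoint of BC = (-3, -1), r² = 80/4 = 20.
Centre = (-3, -1).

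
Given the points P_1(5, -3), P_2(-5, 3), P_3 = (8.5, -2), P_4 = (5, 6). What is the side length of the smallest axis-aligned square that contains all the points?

The bounding box has width 13.5 and height 9.
An axis-aligned square enclosing the set must have side ≥ max(width, height).
So the minimum side is max(13.5, 9) = 13.5.

13.5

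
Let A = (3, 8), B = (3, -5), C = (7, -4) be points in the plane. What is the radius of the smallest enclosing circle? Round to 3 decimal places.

Side lengths²: AB² = 169, AC² = 160, BC² = 17.
Since AB² = 169 < 160 + 17 = 177, the triangle is acute, so the smallest enclosing circle is the circumcircle.
Circumcentre = (3.5, 1.5), r² = 42.5.
r = √(42.5) ≈ 6.519.

6.519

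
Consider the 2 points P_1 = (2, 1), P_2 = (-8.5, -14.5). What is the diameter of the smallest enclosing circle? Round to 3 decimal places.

The smallest circle enclosing two points has them as diameter endpoints.
Centre = midpoint = (-3.25, -6.75); r² = |P_1P_2|²/4 = 350.5/4 = 87.625.
Diameter = 2r = 2√(87.625) ≈ 18.722.

18.722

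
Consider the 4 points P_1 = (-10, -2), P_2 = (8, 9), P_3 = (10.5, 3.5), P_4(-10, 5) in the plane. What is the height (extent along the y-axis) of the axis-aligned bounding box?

max y = 9, min y = -2, so height = 11.

11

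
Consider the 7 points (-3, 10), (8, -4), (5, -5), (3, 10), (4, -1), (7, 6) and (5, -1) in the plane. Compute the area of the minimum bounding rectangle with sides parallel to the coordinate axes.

165

x ranges over [-3, 8], width 11.
y ranges over [-5, 10], height 15.
Area = 11 × 15 = 165.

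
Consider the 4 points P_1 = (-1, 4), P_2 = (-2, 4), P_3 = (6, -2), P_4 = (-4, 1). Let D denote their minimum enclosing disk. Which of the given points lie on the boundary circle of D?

The minimum enclosing circle of a finite set is fixed by two of the points (as a diameter) or three (as a circumcircle).
The minimum enclosing circle is determined by three boundary points: P_2, P_3, P_4.
Their circumcentre is (13/12, -2/9) with r² = 35425/1296.
The farthest remaining point P_1 is at distance² 28729/1296 ≤ 35425/1296.
The points at distance exactly r from the centre are P_2, P_3, P_4 — 3 points.

P_2, P_3, P_4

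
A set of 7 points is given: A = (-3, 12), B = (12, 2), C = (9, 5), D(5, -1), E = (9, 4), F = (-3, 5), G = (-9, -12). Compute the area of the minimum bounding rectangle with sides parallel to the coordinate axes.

504

x ranges over [-9, 12], width 21.
y ranges over [-12, 12], height 24.
Area = 21 × 24 = 504.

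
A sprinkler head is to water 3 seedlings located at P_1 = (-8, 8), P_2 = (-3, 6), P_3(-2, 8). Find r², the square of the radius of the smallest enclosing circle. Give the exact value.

9

Side lengths²: P_1P_2² = 29, P_1P_3² = 36, P_2P_3² = 5.
Since P_1P_3² = 36 ≥ 29 + 5 = 34, the angle opposite P_1P_3 is not acute, so the smallest enclosing circle has P_1P_3 as diameter.
Centre = midpoint of P_1P_3 = (-5, 8), r² = 36/4 = 9.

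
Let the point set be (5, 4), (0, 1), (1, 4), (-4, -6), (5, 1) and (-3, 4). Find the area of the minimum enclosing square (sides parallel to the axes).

The bounding box has width 9 and height 10.
An axis-aligned square enclosing the set must have side ≥ max(width, height).
So the minimum side is max(9, 10) = 10.
Area = 10² = 100.

100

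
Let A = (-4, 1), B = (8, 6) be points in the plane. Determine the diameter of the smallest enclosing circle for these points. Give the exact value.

13

The smallest circle enclosing two points has them as diameter endpoints.
Centre = midpoint = (2, 3.5); r² = |AB|²/4 = 169/4 = 42.25.
Diameter = 2r = 2√(42.25) = 13.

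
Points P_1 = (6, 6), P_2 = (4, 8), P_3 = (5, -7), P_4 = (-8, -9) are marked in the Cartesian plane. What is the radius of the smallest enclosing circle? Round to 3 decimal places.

10.404

By Welzl's lemma the MEC is supported by two points (diametrically opposite) or three points (on a circumcircle).
The farthest pair is P_2–P_4 with squared distance 433. The circle on this segment as diameter has centre (-2, -0.5) and r² = 433/4 = 108.25.
Check P_1: distance² to centre = 106.25 ≤ 108.25, so it lies inside.
All remaining points lie in this disk, and no smaller disk contains both endpoints, so this is the minimum enclosing circle.
r = √(108.25) ≈ 10.404.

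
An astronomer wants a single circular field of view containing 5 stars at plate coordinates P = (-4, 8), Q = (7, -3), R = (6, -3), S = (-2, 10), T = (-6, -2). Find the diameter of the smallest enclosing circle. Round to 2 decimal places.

16.30

The minimum enclosing circle of a finite set is fixed by two of the points (as a diameter) or three (as a circumcircle).
The minimum enclosing circle is determined by three boundary points: Q, S, T.
Their circumcentre is (0.875, 2.375) with r² = 66.40625.
The farthest remaining point P is at distance² 55.40625 ≤ 66.40625.
Diameter = 2r = 2√(66.40625) ≈ 16.30.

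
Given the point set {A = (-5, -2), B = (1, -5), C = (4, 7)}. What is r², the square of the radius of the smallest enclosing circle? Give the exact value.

Side lengths²: AB² = 45, AC² = 162, BC² = 153.
Since AC² = 162 < 153 + 45 = 198, the triangle is acute, so the smallest enclosing circle is the circumcircle.
Circumcentre = (0.5, 1.5), r² = 42.5.

42.5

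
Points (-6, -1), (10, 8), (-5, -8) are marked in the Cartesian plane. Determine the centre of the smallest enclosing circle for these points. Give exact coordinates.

Call the three points A, B, C in the order given.
Side lengths²: AB² = 337, AC² = 50, BC² = 481.
Since BC² = 481 ≥ 337 + 50 = 387, the angle opposite BC is not acute, so the smallest enclosing circle has BC as diameter.
Centre = midpoint of BC = (2.5, 0), r² = 481/4 = 120.25.
Centre = (2.5, 0).

(2.5, 0)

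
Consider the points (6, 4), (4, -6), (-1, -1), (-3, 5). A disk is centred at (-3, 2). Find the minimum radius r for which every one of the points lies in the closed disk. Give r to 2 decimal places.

The required radius is the distance from (-3, 2) to the farthest point.
Squared distances: 85, 113, 13, 9.
Maximum is 113, attained at (4, -6).
r = √113 ≈ 10.63.

10.63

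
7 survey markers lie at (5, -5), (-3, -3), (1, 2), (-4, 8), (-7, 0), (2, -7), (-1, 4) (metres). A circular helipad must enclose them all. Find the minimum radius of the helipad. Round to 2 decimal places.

By Welzl's lemma the MEC is supported by two points (diametrically opposite) or three points (on a circumcircle).
The minimum enclosing circle is determined by three boundary points: (5, -5), (-4, 8), (2, -7).
Their circumcentre is (-33/38, 21/38) with r² = 47125/722.
The farthest remaining point (-7, 0) is at distance² 27365/722 ≤ 47125/722.
r = √(47125/722) ≈ 8.08.

8.08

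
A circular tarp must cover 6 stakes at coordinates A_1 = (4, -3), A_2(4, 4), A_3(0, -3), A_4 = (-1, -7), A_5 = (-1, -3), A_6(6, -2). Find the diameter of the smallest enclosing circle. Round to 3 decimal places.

The farthest pair is A_2–A_4 with squared distance 146. The circle on this segment as diameter has centre (1.5, -1.5) and r² = 146/4 = 36.5.
Check A_1: distance² to centre = 8.5 ≤ 36.5, so it lies inside.
All remaining points lie in this disk, and no smaller disk contains both endpoints, so this is the minimum enclosing circle.
Diameter = 2r = 2√(36.5) ≈ 12.083.

12.083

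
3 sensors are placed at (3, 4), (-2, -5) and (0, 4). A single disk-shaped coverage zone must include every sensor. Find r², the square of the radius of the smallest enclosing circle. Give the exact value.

Call the three points A, B, C in the order given.
Side lengths²: AB² = 106, AC² = 9, BC² = 85.
Since AB² = 106 ≥ 85 + 9 = 94, the angle opposite AB is not acute, so the smallest enclosing circle has AB as diameter.
Centre = midpoint of AB = (0.5, -0.5), r² = 106/4 = 26.5.

26.5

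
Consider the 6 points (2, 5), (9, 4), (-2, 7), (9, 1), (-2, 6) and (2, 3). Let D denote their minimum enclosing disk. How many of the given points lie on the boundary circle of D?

2

The farthest pair is (-2, 7)–(9, 1) with squared distance 157. The circle on this segment as diameter has centre (3.5, 4) and r² = 157/4 = 39.25.
Check (2, 5): distance² to centre = 3.25 ≤ 39.25, so it lies inside.
All remaining points lie in this disk, and no smaller disk contains both endpoints, so this is the minimum enclosing circle.
The points at distance exactly r from the centre are (-2, 7), (9, 1) — 2 points.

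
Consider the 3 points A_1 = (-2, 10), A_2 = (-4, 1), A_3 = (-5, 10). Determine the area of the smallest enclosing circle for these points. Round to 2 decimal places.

Side lengths²: A_1A_2² = 85, A_1A_3² = 9, A_2A_3² = 82.
Since A_1A_2² = 85 < 82 + 9 = 91, the triangle is acute, so the smallest enclosing circle is the circumcircle.
Circumcentre = (-3.5, 101/18), r² = 3485/162.
Area = π·r² = π·3485/162 ≈ 67.58.

67.58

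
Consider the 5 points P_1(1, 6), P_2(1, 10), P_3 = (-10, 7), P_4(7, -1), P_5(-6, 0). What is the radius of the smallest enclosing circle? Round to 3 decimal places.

By Welzl's lemma the MEC is supported by two points (diametrically opposite) or three points (on a circumcircle).
The farthest pair is P_3–P_4 with squared distance 353. The circle on this segment as diameter has centre (-1.5, 3) and r² = 353/4 = 88.25.
Check P_1: distance² to centre = 15.25 ≤ 88.25, so it lies inside.
All remaining points lie in this disk, and no smaller disk contains both endpoints, so this is the minimum enclosing circle.
r = √(88.25) ≈ 9.394.

9.394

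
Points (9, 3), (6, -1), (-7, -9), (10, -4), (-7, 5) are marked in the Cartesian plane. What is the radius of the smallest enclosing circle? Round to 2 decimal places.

The minimum enclosing circle is determined by three boundary points: (9, 3), (-7, -9), (-7, 5).
Their circumcentre is (0.25, -2) with r² = 101.5625.
The farthest remaining point (10, -4) is at distance² 99.0625 ≤ 101.5625.
r = √(101.5625) ≈ 10.08.

10.08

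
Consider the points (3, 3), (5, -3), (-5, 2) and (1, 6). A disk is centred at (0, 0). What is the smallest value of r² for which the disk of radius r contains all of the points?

The required radius is the distance from (0, 0) to the farthest point.
Squared distances: 18, 34, 29, 37.
Maximum is 37, attained at (1, 6).

37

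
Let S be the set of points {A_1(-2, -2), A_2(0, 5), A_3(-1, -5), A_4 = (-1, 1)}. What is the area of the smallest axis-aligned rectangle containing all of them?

x ranges over [-2, 0], width 2.
y ranges over [-5, 5], height 10.
Area = 2 × 10 = 20.

20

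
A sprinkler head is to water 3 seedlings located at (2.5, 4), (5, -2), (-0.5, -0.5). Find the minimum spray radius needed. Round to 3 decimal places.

3.426

Call the three points A, B, C in the order given.
Side lengths²: AB² = 42.25, AC² = 29.25, BC² = 32.5.
Since AB² = 42.25 < 32.5 + 29.25 = 61.75, the triangle is acute, so the smallest enclosing circle is the circumcircle.
Circumcentre = (2.75, 7/12), r² = 845/72.
r = √(845/72) ≈ 3.426.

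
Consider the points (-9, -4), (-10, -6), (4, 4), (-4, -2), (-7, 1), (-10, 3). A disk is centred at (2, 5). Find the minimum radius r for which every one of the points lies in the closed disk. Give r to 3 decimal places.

16.279

The required radius is the distance from (2, 5) to the farthest point.
Squared distances: 202, 265, 5, 85, 97, 148.
Maximum is 265, attained at (-10, -6).
r = √265 ≈ 16.279.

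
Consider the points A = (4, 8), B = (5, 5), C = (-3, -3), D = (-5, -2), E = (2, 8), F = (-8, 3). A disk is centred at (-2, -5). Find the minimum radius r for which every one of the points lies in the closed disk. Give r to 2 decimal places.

14.32

The required radius is the distance from (-2, -5) to the farthest point.
Squared distances: 205, 149, 5, 18, 185, 100.
Maximum is 205, attained at A.
r = √205 ≈ 14.32.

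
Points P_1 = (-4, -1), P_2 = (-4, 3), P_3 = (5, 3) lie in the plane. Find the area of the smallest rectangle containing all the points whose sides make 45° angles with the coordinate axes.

58.5

In coordinates u = x + y, v = x − y the rectangle is axis-aligned; the map (x,y)→(u,v) scales areas by 2.
u-values: -5, -1, 8; range = 8 − (-5) = 13.
v-values: -3, -7, 2; range = 2 − (-7) = 9.
Area = (13 × 9) / 2 = 58.5.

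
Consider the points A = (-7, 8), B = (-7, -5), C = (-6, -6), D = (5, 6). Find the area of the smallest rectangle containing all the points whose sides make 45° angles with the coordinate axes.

In coordinates u = x + y, v = x − y the rectangle is axis-aligned; the map (x,y)→(u,v) scales areas by 2.
u-values: 1, -12, -12, 11; range = 11 − (-12) = 23.
v-values: -15, -2, 0, -1; range = 0 − (-15) = 15.
Area = (23 × 15) / 2 = 172.5.

172.5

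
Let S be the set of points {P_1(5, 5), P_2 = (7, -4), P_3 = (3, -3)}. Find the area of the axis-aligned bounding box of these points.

x ranges over [3, 7], width 4.
y ranges over [-4, 5], height 9.
Area = 4 × 9 = 36.

36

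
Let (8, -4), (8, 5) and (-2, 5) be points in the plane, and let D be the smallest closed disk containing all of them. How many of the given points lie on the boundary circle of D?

3

Call the three points A, B, C in the order given.
Side lengths²: AB² = 81, AC² = 181, BC² = 100.
Since AC² = 181 ≥ 100 + 81 = 181, the angle opposite AC is not acute, so the smallest enclosing circle has AC as diameter.
Centre = midpoint of AC = (3, 0.5), r² = 181/4 = 45.25.
The points at distance exactly r from the centre are (8, -4), (8, 5), (-2, 5) — 3 points.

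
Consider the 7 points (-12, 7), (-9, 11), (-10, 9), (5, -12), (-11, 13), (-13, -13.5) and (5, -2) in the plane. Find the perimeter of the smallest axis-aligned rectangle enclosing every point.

Width = max x − min x = 5 − (-13) = 18.
Height = max y − min y = 13 − (-13.5) = 26.5.
Perimeter = 2(18 + 26.5) = 89.

89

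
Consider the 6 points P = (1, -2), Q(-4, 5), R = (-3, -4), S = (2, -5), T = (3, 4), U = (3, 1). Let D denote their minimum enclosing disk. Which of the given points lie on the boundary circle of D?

The minimum enclosing circle of a finite set is fixed by two of the points (as a diameter) or three (as a circumcircle).
The farthest pair is Q–S with squared distance 136. The circle on this segment as diameter has centre (-1, 0) and r² = 136/4 = 34.
Check P: distance² to centre = 8 ≤ 34, so it lies inside.
All remaining points lie in this disk, and no smaller disk contains both endpoints, so this is the minimum enclosing circle.
The points at distance exactly r from the centre are Q, S — 2 points.

Q, S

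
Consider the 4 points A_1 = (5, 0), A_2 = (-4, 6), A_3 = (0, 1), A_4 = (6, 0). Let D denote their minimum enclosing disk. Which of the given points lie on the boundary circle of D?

A_2, A_4

The farthest pair is A_2–A_4 with squared distance 136. The circle on this segment as diameter has centre (1, 3) and r² = 136/4 = 34.
Check A_1: distance² to centre = 25 ≤ 34, so it lies inside.
All remaining points lie in this disk, and no smaller disk contains both endpoints, so this is the minimum enclosing circle.
The points at distance exactly r from the centre are A_2, A_4 — 2 points.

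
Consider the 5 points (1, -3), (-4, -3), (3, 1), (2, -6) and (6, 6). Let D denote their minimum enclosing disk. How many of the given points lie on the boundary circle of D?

3

A smallest enclosing disk is always determined by at most three of the input points on its boundary.
The minimum enclosing circle is determined by three boundary points: (-4, -3), (2, -6), (6, 6).
Their circumcentre is (23/14, 11/14) with r² = 4525/98.
The farthest remaining point (1, -3) is at distance² 1445/98 ≤ 4525/98.
The points at distance exactly r from the centre are (-4, -3), (2, -6), (6, 6) — 3 points.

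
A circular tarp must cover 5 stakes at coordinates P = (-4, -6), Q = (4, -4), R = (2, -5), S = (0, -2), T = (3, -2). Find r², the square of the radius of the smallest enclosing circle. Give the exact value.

The minimum enclosing circle is determined by three boundary points: P, Q, T.
Their circumcentre is (-1/18, -43/9) with r² = 5525/324.
The farthest remaining point S is at distance² 2501/324 ≤ 5525/324.

5525/324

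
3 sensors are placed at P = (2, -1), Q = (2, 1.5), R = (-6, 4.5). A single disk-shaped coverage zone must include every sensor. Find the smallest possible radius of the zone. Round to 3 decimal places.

Side lengths²: PQ² = 6.25, PR² = 94.25, QR² = 73.
Since PR² = 94.25 ≥ 73 + 6.25 = 79.25, the angle opposite PR is not acute, so the smallest enclosing circle has PR as diameter.
Centre = midpoint of PR = (-2, 1.75), r² = 94.25/4 = 23.5625.
r = √(23.5625) ≈ 4.854.

4.854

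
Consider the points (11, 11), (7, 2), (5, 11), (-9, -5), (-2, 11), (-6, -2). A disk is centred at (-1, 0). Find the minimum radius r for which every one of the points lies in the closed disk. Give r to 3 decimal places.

The required radius is the distance from (-1, 0) to the farthest point.
Squared distances: 265, 68, 157, 89, 122, 29.
Maximum is 265, attained at (11, 11).
r = √265 ≈ 16.279.

16.279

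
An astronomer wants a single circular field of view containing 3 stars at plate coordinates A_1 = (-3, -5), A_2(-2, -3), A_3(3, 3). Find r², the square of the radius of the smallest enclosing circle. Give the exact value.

25

Side lengths²: A_1A_2² = 5, A_1A_3² = 100, A_2A_3² = 61.
Since A_1A_3² = 100 ≥ 61 + 5 = 66, the angle opposite A_1A_3 is not acute, so the smallest enclosing circle has A_1A_3 as diameter.
Centre = midpoint of A_1A_3 = (0, -1), r² = 100/4 = 25.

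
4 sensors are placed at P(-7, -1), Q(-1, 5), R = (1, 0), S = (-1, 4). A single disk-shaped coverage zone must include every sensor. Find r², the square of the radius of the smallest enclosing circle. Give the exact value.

1885/98

The minimum enclosing circle of a finite set is fixed by two of the points (as a diameter) or three (as a circumcircle).
The minimum enclosing circle is determined by three boundary points: P, Q, R.
Their circumcentre is (-45/14, 17/14) with r² = 1885/98.
The farthest remaining point S is at distance² 1241/98 ≤ 1885/98.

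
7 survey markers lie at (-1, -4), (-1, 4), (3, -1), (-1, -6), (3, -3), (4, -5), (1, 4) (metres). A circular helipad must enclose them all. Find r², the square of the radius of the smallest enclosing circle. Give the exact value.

27.56

The minimum enclosing circle of a finite set is fixed by two of the points (as a diameter) or three (as a circumcircle).
The minimum enclosing circle is determined by three boundary points: (-1, 4), (-1, -6), (4, -5).
Their circumcentre is (0.6, -1) with r² = 27.56.
The farthest remaining point (1, 4) is at distance² 25.16 ≤ 27.56.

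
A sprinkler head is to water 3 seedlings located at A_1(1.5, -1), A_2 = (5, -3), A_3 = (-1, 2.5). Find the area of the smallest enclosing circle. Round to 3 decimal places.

52.033

Side lengths²: A_1A_2² = 16.25, A_1A_3² = 18.5, A_2A_3² = 66.25.
Since A_2A_3² = 66.25 ≥ 18.5 + 16.25 = 34.75, the angle opposite A_2A_3 is not acute, so the smallest enclosing circle has A_2A_3 as diameter.
Centre = midpoint of A_2A_3 = (2, -0.25), r² = 66.25/4 = 16.5625.
Area = π·r² = π·16.5625 ≈ 52.033.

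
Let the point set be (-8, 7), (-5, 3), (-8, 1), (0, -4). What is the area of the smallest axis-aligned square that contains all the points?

121

The bounding box has width 8 and height 11.
An axis-aligned square enclosing the set must have side ≥ max(width, height).
So the minimum side is max(8, 11) = 11.
Area = 11² = 121.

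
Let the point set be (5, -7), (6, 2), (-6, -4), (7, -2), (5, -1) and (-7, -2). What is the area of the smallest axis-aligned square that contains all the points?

196

The bounding box has width 14 and height 9.
An axis-aligned square enclosing the set must have side ≥ max(width, height).
So the minimum side is max(14, 9) = 14.
Area = 14² = 196.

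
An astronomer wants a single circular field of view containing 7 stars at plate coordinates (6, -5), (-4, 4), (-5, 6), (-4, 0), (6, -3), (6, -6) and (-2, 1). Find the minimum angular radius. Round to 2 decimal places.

A smallest enclosing disk is always determined by at most three of the input points on its boundary.
The farthest pair is (-5, 6)–(6, -6) with squared distance 265. The circle on this segment as diameter has centre (0.5, 0) and r² = 265/4 = 66.25.
Check (6, -5): distance² to centre = 55.25 ≤ 66.25, so it lies inside.
All remaining points lie in this disk, and no smaller disk contains both endpoints, so this is the minimum enclosing circle.
r = √(66.25) ≈ 8.14.

8.14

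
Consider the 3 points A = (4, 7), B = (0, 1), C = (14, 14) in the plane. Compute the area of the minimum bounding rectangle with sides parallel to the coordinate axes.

x ranges over [0, 14], width 14.
y ranges over [1, 14], height 13.
Area = 14 × 13 = 182.

182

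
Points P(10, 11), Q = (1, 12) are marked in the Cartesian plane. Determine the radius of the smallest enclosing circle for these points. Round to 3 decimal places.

The smallest circle enclosing two points has them as diameter endpoints.
Centre = midpoint = (5.5, 11.5); r² = |PQ|²/4 = 82/4 = 20.5.
r = √(20.5) ≈ 4.528.

4.528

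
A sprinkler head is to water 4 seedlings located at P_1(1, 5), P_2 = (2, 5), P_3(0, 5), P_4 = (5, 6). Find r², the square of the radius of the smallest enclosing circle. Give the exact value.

6.5

A smallest enclosing disk is always determined by at most three of the input points on its boundary.
The farthest pair is P_3–P_4 with squared distance 26. The circle on this segment as diameter has centre (2.5, 5.5) and r² = 26/4 = 6.5.
Check P_1: distance² to centre = 2.5 ≤ 6.5, so it lies inside.
All remaining points lie in this disk, and no smaller disk contains both endpoints, so this is the minimum enclosing circle.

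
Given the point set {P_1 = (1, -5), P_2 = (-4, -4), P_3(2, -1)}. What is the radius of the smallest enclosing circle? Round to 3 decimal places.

3.354

Side lengths²: P_1P_2² = 26, P_1P_3² = 17, P_2P_3² = 45.
Since P_2P_3² = 45 ≥ 26 + 17 = 43, the angle opposite P_2P_3 is not acute, so the smallest enclosing circle has P_2P_3 as diameter.
Centre = midpoint of P_2P_3 = (-1, -2.5), r² = 45/4 = 11.25.
r = √(11.25) ≈ 3.354.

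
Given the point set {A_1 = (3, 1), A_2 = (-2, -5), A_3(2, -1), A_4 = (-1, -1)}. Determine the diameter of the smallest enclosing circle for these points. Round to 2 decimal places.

7.81

The farthest pair is A_1–A_2 with squared distance 61. The circle on this segment as diameter has centre (0.5, -2) and r² = 61/4 = 15.25.
Check A_3: distance² to centre = 3.25 ≤ 15.25, so it lies inside.
All remaining points lie in this disk, and no smaller disk contains both endpoints, so this is the minimum enclosing circle.
Diameter = 2r = 2√(15.25) ≈ 7.81.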